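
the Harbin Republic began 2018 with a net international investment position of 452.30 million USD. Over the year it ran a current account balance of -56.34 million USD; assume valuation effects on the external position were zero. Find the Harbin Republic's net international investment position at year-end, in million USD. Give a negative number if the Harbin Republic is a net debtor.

395.96

With no valuation effects, change in NIIP = current account = -56.34
End-of-year NIIP = 452.30 + (-56.34) = 395.96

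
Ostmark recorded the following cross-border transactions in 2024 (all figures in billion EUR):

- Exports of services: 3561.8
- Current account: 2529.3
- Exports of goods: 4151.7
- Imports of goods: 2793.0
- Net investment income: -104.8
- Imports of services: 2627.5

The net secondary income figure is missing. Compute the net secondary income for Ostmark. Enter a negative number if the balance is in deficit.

341.1

Current account = goods balance + services balance + net primary income + net secondary income
Sum of the known components = 2188.2
Net secondary income = CA - (known components) = 2529.3 - 2188.2 = 341.1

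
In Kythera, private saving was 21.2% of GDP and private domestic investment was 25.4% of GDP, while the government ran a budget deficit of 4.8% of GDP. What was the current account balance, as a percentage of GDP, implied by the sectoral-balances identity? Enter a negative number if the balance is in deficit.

By the sectoral-balances identity, CA = (S_private - I) + (T - G).
Private balance = 21.2 - 25.4 = -4.2
Government balance (T - G) = -4.8
CA = -4.2 + (-4.8) = -9.0

-9.0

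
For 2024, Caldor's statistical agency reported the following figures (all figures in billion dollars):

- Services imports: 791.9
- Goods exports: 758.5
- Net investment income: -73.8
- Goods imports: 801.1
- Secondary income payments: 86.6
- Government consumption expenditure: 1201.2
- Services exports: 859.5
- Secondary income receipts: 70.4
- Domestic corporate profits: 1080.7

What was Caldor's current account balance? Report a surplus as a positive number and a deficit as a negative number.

Goods balance = 758.5 - 801.1 = -42.6
Services balance = 859.5 - 791.9 = 67.6
Trade balance (goods + services) = -42.6 + 67.6 = 25.0
Net primary income = -73.8
Net secondary income = 70.4 - 86.6 = -16.2
Current account = 25.0 + (-73.8) + (-16.2) = -65.0

-65.0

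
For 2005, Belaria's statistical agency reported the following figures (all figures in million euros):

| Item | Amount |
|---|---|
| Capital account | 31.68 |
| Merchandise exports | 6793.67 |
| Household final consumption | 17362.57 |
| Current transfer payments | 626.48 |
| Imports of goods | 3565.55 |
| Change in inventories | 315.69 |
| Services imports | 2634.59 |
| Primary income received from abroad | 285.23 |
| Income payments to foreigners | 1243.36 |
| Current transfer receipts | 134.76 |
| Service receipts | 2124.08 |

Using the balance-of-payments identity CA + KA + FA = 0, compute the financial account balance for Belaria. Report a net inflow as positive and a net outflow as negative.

-1299.44

Goods balance = 6793.67 - 3565.55 = 3228.12
Services balance = 2124.08 - 2634.59 = -510.51
Trade balance (goods + services) = 3228.12 + (-510.51) = 2717.61
Net primary income = 285.23 - 1243.36 = -958.13
Net secondary income = 134.76 - 626.48 = -491.72
Current account = 2717.61 + (-958.13) + (-491.72) = 1267.76
Financial account = -(1267.76 + 31.68) = -1299.44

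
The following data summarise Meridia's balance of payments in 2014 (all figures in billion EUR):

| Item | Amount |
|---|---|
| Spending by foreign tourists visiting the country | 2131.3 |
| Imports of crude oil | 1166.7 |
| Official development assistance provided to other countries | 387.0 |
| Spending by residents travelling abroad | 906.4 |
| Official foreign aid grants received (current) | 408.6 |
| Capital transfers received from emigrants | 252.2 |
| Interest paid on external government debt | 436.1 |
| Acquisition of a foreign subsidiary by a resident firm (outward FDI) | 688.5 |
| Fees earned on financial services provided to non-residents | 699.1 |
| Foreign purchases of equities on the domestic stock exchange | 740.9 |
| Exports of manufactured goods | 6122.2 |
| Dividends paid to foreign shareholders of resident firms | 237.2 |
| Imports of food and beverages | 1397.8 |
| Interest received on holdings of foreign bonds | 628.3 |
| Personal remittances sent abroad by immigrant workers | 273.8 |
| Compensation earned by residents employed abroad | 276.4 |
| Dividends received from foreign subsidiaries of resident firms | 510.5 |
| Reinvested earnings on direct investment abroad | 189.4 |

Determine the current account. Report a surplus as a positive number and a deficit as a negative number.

Goods: 6122.2 - 1166.7 - 1397.8 = 3557.7
Services: 699.1 - 906.4 + 2131.3 = 1924.0
Primary income: -237.2 + 628.3 + 276.4 - 436.1 + 510.5 + 189.4 = 931.3
Secondary income: -273.8 - 387.0 + 408.6 = -252.2
Current account = 3557.7 + 1924.0 + 931.3 + (-252.2) = 6160.8
(Excluded from the current account — capital account: capital transfers received from emigrants 252.2; financial account: acquisition of a foreign subsidiary by a resident firm (outward FDI) 688.5, foreign purchases of equities on the domestic stock exchange 740.9.)

6160.8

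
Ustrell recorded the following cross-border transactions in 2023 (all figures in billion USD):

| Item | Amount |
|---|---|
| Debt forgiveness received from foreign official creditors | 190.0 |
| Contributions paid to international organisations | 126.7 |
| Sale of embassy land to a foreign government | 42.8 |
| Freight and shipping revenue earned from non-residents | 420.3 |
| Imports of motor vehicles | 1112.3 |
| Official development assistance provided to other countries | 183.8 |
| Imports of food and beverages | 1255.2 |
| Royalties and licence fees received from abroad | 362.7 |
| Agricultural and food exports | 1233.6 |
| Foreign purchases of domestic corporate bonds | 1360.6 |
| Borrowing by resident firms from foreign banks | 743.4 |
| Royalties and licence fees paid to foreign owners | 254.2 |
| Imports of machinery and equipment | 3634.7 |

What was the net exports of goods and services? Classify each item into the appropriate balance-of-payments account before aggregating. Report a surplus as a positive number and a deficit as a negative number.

Goods: -1112.3 + 1233.6 - 3634.7 - 1255.2 = -4768.6
Services: 362.7 - 254.2 + 420.3 = 528.8
Trade balance = -4768.6 + 528.8 = -4239.8
(Excluded from the trade balance — capital account: debt forgiveness received from foreign official creditors 190.0, sale of embassy land to a foreign government 42.8; secondary income: contributions paid to international organisations 126.7, official development assistance provided to other countries 183.8; financial account: foreign purchases of domestic corporate bonds 1360.6, borrowing by resident firms from foreign banks 743.4.)

-4239.8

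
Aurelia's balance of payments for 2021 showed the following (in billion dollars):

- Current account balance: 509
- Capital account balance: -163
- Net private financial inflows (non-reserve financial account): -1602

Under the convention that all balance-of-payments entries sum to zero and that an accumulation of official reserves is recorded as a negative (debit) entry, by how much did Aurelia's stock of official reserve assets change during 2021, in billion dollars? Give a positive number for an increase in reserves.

Official reserve transactions balance = -(509 + (-163) + (-1602)) = 1256
An accumulation of reserves is recorded as a debit (negative entry), so the change in the stock of reserves is the negative of that balance.
Change in official reserves = -(1256) = -1256

-1256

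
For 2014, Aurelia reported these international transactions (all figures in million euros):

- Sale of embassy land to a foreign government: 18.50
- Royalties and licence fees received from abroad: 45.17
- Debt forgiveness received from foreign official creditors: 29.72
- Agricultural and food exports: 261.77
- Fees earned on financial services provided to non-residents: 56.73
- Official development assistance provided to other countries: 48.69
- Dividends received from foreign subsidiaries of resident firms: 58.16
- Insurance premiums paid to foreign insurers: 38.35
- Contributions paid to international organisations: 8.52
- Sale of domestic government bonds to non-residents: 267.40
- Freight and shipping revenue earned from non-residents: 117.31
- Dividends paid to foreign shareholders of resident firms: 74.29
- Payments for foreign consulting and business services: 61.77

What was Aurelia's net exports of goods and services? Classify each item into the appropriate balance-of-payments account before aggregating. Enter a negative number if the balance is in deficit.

380.86

Goods: 261.77
Services: 117.31 + 56.73 - 38.35 + 45.17 - 61.77 = 119.09
Trade balance = 261.77 + 119.09 = 380.86
(Excluded from the trade balance — capital account: sale of embassy land to a foreign government 18.50, debt forgiveness received from foreign official creditors 29.72; secondary income: official development assistance provided to other countries 48.69, contributions paid to international organisations 8.52; primary income: dividends received from foreign subsidiaries of resident firms 58.16, dividends paid to foreign shareholders of resident firms 74.29; financial account: sale of domestic government bonds to non-residents 267.40.)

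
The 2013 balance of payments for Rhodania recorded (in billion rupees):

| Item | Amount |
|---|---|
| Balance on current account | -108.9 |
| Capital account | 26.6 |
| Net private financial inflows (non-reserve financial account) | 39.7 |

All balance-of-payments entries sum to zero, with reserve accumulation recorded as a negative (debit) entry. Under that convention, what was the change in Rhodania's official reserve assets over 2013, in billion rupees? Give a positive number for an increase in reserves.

-42.6

Official reserve transactions balance = -((-108.9) + 26.6 + 39.7) = 42.6
An accumulation of reserves is recorded as a debit (negative entry), so the change in the stock of reserves is the negative of that balance.
Change in official reserves = -(42.6) = -42.6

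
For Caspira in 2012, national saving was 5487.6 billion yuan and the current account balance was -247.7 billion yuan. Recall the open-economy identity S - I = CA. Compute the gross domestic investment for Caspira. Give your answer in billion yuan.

I = S - CA = 5487.6 - (-247.7) = 5735.3

5735.3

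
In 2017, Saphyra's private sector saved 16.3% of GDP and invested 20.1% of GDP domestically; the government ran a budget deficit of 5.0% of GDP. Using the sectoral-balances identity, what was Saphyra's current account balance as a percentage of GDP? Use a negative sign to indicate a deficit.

By the sectoral-balances identity, CA = (S_private - I) + (T - G).
Private balance = 16.3 - 20.1 = -3.8
Government balance (T - G) = -5.0
CA = -3.8 + (-5.0) = -8.8

-8.8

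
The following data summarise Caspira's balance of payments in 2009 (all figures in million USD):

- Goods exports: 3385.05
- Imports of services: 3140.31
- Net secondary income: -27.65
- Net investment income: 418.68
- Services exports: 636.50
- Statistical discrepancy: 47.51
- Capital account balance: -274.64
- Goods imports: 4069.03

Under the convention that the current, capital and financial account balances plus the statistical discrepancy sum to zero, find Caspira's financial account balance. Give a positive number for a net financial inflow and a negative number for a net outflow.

Goods balance = 3385.05 - 4069.03 = -683.98
Services balance = 636.50 - 3140.31 = -2503.81
Trade balance (goods + services) = -683.98 + (-2503.81) = -3187.79
Net primary income = 418.68
Net secondary income = -27.65
Current account = -3187.79 + 418.68 + (-27.65) = -2796.76
Financial account = -(-2796.76 + (-274.64) + 47.51) = 3023.89

3023.89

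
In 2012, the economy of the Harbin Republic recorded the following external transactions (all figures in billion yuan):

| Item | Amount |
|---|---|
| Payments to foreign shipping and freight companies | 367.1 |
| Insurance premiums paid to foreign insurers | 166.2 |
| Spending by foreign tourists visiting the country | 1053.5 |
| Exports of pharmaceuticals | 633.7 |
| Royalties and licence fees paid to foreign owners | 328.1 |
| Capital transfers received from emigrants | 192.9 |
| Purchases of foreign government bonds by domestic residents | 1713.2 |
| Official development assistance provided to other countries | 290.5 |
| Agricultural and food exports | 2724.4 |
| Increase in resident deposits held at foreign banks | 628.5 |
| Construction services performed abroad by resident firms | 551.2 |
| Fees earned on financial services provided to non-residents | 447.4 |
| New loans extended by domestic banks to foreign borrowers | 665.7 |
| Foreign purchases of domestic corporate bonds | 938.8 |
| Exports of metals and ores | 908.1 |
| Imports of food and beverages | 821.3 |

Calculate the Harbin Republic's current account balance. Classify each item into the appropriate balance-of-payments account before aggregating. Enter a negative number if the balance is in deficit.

4345.1

Goods: -821.3 + 908.1 + 633.7 + 2724.4 = 3444.9
Services: -166.2 + 551.2 - 328.1 + 1053.5 + 447.4 - 367.1 = 1190.7
Secondary income: -290.5
Current account = 3444.9 + 1190.7 + (-290.5) = 4345.1
(Excluded from the current account — capital account: capital transfers received from emigrants 192.9; financial account: purchases of foreign government bonds by domestic residents 1713.2, increase in resident deposits held at foreign banks 628.5, new loans extended by domestic banks to foreign borrowers 665.7, foreign purchases of domestic corporate bonds 938.8.)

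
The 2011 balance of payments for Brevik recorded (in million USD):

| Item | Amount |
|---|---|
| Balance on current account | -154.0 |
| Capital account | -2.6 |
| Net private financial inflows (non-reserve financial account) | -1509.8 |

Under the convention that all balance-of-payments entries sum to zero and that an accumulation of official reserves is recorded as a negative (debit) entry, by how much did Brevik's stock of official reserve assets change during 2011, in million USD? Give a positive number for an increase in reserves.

Official reserve transactions balance = -((-154.0) + (-2.6) + (-1509.8)) = 1666.4
An accumulation of reserves is recorded as a debit (negative entry), so the change in the stock of reserves is the negative of that balance.
Change in official reserves = -(1666.4) = -1666.4

-1666.4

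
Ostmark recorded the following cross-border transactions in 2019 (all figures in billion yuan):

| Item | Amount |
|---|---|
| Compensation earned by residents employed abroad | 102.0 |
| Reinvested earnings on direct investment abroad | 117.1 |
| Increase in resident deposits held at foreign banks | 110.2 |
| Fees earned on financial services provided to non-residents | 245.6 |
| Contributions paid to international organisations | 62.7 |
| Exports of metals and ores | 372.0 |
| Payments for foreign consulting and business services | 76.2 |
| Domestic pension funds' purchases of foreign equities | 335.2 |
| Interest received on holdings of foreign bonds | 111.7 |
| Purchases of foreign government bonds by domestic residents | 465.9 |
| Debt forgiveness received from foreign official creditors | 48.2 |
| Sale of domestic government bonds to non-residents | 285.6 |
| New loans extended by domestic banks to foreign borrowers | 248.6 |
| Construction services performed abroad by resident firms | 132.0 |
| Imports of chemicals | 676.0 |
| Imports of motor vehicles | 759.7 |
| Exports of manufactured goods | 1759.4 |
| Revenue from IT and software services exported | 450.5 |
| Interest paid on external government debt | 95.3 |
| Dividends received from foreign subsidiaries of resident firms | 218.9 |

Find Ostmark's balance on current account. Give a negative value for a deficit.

Goods: 1759.4 + 372.0 - 676.0 - 759.7 = 695.7
Services: 450.5 + 132.0 - 76.2 + 245.6 = 751.9
Primary income: 117.1 + 218.9 + 111.7 - 95.3 + 102.0 = 454.4
Secondary income: -62.7
Current account = 695.7 + 751.9 + 454.4 + (-62.7) = 1839.3
(Excluded from the current account — financial account: increase in resident deposits held at foreign banks 110.2, domestic pension funds' purchases of foreign equities 335.2, purchases of foreign government bonds by domestic residents 465.9, sale of domestic government bonds to non-residents 285.6, new loans extended by domestic banks to foreign borrowers 248.6; capital account: debt forgiveness received from foreign official creditors 48.2.)

1839.3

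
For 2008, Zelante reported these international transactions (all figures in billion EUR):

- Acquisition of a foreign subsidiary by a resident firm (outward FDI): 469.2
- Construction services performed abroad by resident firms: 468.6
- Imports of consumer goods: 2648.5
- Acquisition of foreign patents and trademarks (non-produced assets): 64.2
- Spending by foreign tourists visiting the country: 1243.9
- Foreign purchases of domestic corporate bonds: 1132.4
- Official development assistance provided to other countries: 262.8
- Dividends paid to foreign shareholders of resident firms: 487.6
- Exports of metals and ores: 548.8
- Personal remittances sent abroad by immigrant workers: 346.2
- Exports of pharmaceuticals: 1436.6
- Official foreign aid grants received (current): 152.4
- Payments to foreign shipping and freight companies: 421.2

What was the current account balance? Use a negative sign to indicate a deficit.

Goods: 548.8 + 1436.6 - 2648.5 = -663.1
Services: 1243.9 + 468.6 - 421.2 = 1291.3
Primary income: -487.6
Secondary income: -346.2 + 152.4 - 262.8 = -456.6
Current account = (-663.1) + 1291.3 + (-487.6) + (-456.6) = -316.0
(Excluded from the current account — financial account: acquisition of a foreign subsidiary by a resident firm (outward FDI) 469.2, foreign purchases of domestic corporate bonds 1132.4; capital account: acquisition of foreign patents and trademarks (non-produced assets) 64.2.)

-316.0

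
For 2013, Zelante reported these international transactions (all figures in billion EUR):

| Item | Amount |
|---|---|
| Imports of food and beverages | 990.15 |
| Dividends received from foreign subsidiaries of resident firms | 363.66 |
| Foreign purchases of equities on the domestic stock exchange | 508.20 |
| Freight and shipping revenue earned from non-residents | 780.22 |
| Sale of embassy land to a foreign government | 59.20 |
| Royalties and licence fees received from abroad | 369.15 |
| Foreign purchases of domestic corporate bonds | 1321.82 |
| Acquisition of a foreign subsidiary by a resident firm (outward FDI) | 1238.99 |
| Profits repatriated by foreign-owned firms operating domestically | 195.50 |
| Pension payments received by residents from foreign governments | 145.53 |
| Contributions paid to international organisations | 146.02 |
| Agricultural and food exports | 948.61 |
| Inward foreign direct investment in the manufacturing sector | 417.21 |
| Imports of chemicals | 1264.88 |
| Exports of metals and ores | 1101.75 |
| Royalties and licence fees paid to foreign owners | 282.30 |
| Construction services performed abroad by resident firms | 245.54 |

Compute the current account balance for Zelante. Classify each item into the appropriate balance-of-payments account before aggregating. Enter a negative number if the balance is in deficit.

Goods: 1101.75 - 1264.88 - 990.15 + 948.61 = -204.67
Services: 245.54 + 780.22 - 282.30 + 369.15 = 1112.61
Primary income: -195.50 + 363.66 = 168.16
Secondary income: -146.02 + 145.53 = -0.49
Current account = (-204.67) + 1112.61 + 168.16 + (-0.49) = 1075.61
(Excluded from the current account — financial account: foreign purchases of equities on the domestic stock exchange 508.20, foreign purchases of domestic corporate bonds 1321.82, acquisition of a foreign subsidiary by a resident firm (outward FDI) 1238.99, inward foreign direct investment in the manufacturing sector 417.21; capital account: sale of embassy land to a foreign government 59.20.)

1075.61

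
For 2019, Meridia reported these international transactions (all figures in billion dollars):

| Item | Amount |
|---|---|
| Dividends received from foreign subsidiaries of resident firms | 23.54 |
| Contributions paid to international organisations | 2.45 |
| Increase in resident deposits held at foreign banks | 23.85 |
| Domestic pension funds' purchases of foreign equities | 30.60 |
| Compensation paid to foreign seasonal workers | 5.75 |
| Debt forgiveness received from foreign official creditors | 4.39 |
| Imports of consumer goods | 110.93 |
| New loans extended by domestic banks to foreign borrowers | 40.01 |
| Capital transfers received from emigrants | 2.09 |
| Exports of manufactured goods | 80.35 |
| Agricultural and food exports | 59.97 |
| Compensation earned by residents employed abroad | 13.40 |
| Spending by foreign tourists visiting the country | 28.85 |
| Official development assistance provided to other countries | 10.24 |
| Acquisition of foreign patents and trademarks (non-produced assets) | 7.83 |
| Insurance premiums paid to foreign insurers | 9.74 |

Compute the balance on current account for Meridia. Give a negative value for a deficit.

67.00

Goods: 59.97 + 80.35 - 110.93 = 29.39
Services: -9.74 + 28.85 = 19.11
Primary income: 13.40 + 23.54 - 5.75 = 31.19
Secondary income: -10.24 - 2.45 = -12.69
Current account = 29.39 + 19.11 + 31.19 + (-12.69) = 67.00
(Excluded from the current account — financial account: increase in resident deposits held at foreign banks 23.85, domestic pension funds' purchases of foreign equities 30.60, new loans extended by domestic banks to foreign borrowers 40.01; capital account: debt forgiveness received from foreign official creditors 4.39, capital transfers received from emigrants 2.09, acquisition of foreign patents and trademarks (non-produced assets) 7.83.)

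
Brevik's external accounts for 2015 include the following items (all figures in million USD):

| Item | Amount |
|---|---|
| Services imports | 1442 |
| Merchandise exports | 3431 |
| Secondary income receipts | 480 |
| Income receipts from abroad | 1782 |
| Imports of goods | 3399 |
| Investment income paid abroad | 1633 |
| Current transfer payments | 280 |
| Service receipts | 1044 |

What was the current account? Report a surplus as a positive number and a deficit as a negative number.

Goods balance = 3431 - 3399 = 32
Services balance = 1044 - 1442 = -398
Trade balance (goods + services) = 32 + (-398) = -366
Net primary income = 1782 - 1633 = 149
Net secondary income = 480 - 280 = 200
Current account = -366 + 149 + 200 = -17

-17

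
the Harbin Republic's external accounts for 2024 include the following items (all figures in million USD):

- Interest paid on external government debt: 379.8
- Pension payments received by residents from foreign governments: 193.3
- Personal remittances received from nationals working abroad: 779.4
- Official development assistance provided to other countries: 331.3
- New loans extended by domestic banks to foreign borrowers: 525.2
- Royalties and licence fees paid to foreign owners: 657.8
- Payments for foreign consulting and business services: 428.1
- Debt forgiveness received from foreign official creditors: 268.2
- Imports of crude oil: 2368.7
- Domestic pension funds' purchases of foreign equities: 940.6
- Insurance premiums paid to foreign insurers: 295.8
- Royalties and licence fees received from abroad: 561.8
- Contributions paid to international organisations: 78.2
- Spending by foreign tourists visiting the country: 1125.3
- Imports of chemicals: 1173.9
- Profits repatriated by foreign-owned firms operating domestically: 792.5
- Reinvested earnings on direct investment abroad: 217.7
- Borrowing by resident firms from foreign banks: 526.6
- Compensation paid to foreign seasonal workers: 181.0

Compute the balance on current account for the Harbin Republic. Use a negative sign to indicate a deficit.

-3809.6

Goods: -2368.7 - 1173.9 = -3542.6
Services: 561.8 - 295.8 - 657.8 + 1125.3 - 428.1 = 305.4
Primary income: -792.5 - 379.8 + 217.7 - 181.0 = -1135.6
Secondary income: 193.3 - 78.2 - 331.3 + 779.4 = 563.2
Current account = (-3542.6) + 305.4 + (-1135.6) + 563.2 = -3809.6
(Excluded from the current account — financial account: new loans extended by domestic banks to foreign borrowers 525.2, domestic pension funds' purchases of foreign equities 940.6, borrowing by resident firms from foreign banks 526.6; capital account: debt forgiveness received from foreign official creditors 268.2.)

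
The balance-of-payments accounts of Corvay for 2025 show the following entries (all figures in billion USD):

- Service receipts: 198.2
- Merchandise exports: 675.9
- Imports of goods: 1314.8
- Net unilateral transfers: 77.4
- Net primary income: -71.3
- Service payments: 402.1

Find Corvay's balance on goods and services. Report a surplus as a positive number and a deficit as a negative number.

-842.8

Goods balance = 675.9 - 1314.8 = -638.9
Services balance = 198.2 - 402.1 = -203.9
Trade balance (goods + services) = -638.9 + (-203.9) = -842.8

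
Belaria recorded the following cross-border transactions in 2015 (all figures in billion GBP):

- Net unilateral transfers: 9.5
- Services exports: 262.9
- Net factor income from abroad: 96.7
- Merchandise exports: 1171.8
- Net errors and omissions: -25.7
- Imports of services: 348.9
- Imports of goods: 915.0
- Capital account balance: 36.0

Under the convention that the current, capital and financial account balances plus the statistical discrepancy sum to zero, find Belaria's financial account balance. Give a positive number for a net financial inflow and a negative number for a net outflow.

-287.3

Goods balance = 1171.8 - 915.0 = 256.8
Services balance = 262.9 - 348.9 = -86.0
Trade balance (goods + services) = 256.8 + (-86.0) = 170.8
Net primary income = 96.7
Net secondary income = 9.5
Current account = 170.8 + 96.7 + 9.5 = 277.0
Financial account = -(277.0 + 36.0 + (-25.7)) = -287.3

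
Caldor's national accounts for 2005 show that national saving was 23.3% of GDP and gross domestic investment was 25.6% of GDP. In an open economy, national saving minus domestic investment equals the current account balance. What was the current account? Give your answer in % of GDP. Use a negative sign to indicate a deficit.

CA = S - I = 23.3 - 25.6 = -2.3

-2.3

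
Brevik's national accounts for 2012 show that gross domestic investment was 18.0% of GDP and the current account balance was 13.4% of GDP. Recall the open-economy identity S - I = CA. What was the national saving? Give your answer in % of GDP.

31.4

S = I + CA = 18.0 + 13.4 = 31.4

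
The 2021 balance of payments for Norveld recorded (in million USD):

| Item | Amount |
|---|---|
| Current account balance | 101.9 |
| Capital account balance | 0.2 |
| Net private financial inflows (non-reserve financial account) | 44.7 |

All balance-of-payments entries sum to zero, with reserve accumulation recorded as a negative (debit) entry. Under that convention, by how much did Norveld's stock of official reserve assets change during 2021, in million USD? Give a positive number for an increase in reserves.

146.8

Official reserve transactions balance = -(101.9 + 0.2 + 44.7) = -146.8
An accumulation of reserves is recorded as a debit (negative entry), so the change in the stock of reserves is the negative of that balance.
Change in official reserves = -(-146.8) = 146.8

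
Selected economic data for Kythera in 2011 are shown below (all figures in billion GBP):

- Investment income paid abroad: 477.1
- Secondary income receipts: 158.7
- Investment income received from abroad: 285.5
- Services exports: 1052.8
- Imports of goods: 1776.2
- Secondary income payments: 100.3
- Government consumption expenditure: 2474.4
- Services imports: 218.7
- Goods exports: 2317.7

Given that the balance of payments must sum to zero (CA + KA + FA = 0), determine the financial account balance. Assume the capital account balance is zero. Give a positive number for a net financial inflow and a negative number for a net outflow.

-1242.4

Goods balance = 2317.7 - 1776.2 = 541.5
Services balance = 1052.8 - 218.7 = 834.1
Trade balance (goods + services) = 541.5 + 834.1 = 1375.6
Net primary income = 285.5 - 477.1 = -191.6
Net secondary income = 158.7 - 100.3 = 58.4
Current account = 1375.6 + (-191.6) + 58.4 = 1242.4
Financial account = -(1242.4) = -1242.4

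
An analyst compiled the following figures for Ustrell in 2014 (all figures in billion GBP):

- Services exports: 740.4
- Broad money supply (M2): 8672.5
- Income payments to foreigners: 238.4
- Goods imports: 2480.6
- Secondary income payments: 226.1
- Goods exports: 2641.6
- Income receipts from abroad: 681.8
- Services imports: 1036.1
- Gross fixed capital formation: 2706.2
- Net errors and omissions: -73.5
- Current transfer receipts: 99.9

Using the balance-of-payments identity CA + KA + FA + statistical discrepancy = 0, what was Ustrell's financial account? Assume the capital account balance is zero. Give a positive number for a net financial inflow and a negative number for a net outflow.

-109.0

Goods balance = 2641.6 - 2480.6 = 161.0
Services balance = 740.4 - 1036.1 = -295.7
Trade balance (goods + services) = 161.0 + (-295.7) = -134.7
Net primary income = 681.8 - 238.4 = 443.4
Net secondary income = 99.9 - 226.1 = -126.2
Current account = -134.7 + 443.4 + (-126.2) = 182.5
Financial account = -(182.5 + (-73.5)) = -109.0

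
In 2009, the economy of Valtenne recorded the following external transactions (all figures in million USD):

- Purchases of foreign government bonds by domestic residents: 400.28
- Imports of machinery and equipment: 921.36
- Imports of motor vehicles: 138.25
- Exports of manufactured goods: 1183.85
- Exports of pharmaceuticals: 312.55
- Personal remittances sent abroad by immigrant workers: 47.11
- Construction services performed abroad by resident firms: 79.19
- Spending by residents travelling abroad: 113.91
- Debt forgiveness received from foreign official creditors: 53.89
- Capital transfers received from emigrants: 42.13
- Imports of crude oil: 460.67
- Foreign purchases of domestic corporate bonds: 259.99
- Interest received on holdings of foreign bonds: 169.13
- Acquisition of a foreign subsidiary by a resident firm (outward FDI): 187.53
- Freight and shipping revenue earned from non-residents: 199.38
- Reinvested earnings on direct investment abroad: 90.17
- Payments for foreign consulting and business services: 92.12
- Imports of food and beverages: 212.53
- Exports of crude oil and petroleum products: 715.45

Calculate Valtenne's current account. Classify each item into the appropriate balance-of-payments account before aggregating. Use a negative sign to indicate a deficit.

Goods: 1183.85 + 312.55 - 138.25 - 212.53 - 460.67 + 715.45 - 921.36 = 479.04
Services: -113.91 - 92.12 + 199.38 + 79.19 = 72.54
Primary income: 90.17 + 169.13 = 259.30
Secondary income: -47.11
Current account = 479.04 + 72.54 + 259.30 + (-47.11) = 763.77
(Excluded from the current account — financial account: purchases of foreign government bonds by domestic residents 400.28, foreign purchases of domestic corporate bonds 259.99, acquisition of a foreign subsidiary by a resident firm (outward FDI) 187.53; capital account: debt forgiveness received from foreign official creditors 53.89, capital transfers received from emigrants 42.13.)

763.77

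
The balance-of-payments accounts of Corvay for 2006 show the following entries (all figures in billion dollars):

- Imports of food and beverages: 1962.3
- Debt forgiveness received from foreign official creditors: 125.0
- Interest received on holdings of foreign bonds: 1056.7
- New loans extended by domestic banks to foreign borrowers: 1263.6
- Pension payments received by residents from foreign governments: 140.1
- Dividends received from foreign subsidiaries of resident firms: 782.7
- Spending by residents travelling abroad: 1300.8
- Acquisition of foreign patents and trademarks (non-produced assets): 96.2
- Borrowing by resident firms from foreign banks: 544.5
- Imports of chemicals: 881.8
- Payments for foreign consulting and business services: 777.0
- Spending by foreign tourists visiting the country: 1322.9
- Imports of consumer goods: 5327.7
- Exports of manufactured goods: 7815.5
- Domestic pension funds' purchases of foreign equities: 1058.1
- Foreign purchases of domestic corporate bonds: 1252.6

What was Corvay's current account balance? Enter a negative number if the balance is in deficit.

868.3

Goods: 7815.5 - 5327.7 - 881.8 - 1962.3 = -356.3
Services: -777.0 - 1300.8 + 1322.9 = -754.9
Primary income: 782.7 + 1056.7 = 1839.4
Secondary income: 140.1
Current account = (-356.3) + (-754.9) + 1839.4 + 140.1 = 868.3
(Excluded from the current account — capital account: debt forgiveness received from foreign official creditors 125.0, acquisition of foreign patents and trademarks (non-produced assets) 96.2; financial account: new loans extended by domestic banks to foreign borrowers 1263.6, borrowing by resident firms from foreign banks 544.5, domestic pension funds' purchases of foreign equities 1058.1, foreign purchases of domestic corporate bonds 1252.6.)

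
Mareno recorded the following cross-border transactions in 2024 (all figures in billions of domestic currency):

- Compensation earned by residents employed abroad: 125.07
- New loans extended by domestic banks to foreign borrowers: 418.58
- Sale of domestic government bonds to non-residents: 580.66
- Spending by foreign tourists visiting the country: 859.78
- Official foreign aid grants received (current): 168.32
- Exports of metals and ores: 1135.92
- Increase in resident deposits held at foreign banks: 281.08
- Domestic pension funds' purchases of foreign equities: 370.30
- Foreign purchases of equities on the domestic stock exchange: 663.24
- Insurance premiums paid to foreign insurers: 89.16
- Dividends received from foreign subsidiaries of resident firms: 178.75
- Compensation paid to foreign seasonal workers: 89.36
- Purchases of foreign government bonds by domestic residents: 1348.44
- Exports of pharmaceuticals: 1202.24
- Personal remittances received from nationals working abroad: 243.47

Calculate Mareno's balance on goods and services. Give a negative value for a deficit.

Goods: 1202.24 + 1135.92 = 2338.16
Services: 859.78 - 89.16 = 770.62
Trade balance = 2338.16 + 770.62 = 3108.78
(Excluded from the trade balance — primary income: compensation earned by residents employed abroad 125.07, dividends received from foreign subsidiaries of resident firms 178.75, compensation paid to foreign seasonal workers 89.36; financial account: new loans extended by domestic banks to foreign borrowers 418.58, sale of domestic government bonds to non-residents 580.66, increase in resident deposits held at foreign banks 281.08, domestic pension funds' purchases of foreign equities 370.30, foreign purchases of equities on the domestic stock exchange 663.24, purchases of foreign government bonds by domestic residents 1348.44; secondary income: official foreign aid grants received (current) 168.32, personal remittances received from nationals working abroad 243.47.)

3108.78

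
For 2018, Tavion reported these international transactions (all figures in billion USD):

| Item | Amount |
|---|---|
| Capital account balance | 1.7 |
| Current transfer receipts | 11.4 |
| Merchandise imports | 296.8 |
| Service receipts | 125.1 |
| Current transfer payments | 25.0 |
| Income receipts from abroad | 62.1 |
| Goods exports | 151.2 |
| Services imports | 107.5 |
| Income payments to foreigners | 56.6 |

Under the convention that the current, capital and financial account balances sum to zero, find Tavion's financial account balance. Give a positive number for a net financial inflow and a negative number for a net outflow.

Goods balance = 151.2 - 296.8 = -145.6
Services balance = 125.1 - 107.5 = 17.6
Trade balance (goods + services) = -145.6 + 17.6 = -128.0
Net primary income = 62.1 - 56.6 = 5.5
Net secondary income = 11.4 - 25.0 = -13.6
Current account = -128.0 + 5.5 + (-13.6) = -136.1
Financial account = -(-136.1 + 1.7) = 134.4

134.4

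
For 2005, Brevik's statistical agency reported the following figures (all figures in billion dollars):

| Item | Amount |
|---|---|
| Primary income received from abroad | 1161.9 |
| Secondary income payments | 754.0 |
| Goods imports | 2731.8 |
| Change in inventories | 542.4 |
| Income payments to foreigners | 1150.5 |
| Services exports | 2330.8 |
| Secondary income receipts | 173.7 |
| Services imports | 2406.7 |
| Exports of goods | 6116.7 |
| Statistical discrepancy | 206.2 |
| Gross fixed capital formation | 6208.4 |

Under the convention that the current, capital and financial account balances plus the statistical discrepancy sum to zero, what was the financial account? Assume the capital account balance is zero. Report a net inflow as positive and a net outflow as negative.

-2946.3

Goods balance = 6116.7 - 2731.8 = 3384.9
Services balance = 2330.8 - 2406.7 = -75.9
Trade balance (goods + services) = 3384.9 + (-75.9) = 3309.0
Net primary income = 1161.9 - 1150.5 = 11.4
Net secondary income = 173.7 - 754.0 = -580.3
Current account = 3309.0 + 11.4 + (-580.3) = 2740.1
Financial account = -(2740.1 + 206.2) = -2946.3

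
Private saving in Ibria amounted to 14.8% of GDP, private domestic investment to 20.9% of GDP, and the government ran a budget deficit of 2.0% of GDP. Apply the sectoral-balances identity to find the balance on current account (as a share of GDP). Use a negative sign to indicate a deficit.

By the sectoral-balances identity, CA = (S_private - I) + (T - G).
Private balance = 14.8 - 20.9 = -6.1
Government balance (T - G) = -2.0
CA = -6.1 + (-2.0) = -8.1

-8.1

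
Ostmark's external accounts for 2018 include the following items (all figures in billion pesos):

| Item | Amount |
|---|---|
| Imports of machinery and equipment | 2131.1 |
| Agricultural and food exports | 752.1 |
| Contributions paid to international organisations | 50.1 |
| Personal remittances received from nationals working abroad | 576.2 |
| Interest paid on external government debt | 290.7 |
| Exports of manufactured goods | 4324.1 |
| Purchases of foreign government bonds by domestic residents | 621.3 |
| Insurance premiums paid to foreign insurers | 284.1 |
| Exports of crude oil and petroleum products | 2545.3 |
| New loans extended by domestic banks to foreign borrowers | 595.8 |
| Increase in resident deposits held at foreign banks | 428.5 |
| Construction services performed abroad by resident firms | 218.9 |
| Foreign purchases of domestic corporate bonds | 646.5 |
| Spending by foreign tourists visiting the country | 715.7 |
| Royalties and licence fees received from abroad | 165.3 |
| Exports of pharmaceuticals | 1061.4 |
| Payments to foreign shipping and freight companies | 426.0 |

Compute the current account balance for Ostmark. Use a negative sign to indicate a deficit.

Goods: 752.1 - 2131.1 + 2545.3 + 1061.4 + 4324.1 = 6551.8
Services: -426.0 + 165.3 - 284.1 + 218.9 + 715.7 = 389.8
Primary income: -290.7
Secondary income: 576.2 - 50.1 = 526.1
Current account = 6551.8 + 389.8 + (-290.7) + 526.1 = 7177.0
(Excluded from the current account — financial account: purchases of foreign government bonds by domestic residents 621.3, new loans extended by domestic banks to foreign borrowers 595.8, increase in resident deposits held at foreign banks 428.5, foreign purchases of domestic corporate bonds 646.5.)

7177.0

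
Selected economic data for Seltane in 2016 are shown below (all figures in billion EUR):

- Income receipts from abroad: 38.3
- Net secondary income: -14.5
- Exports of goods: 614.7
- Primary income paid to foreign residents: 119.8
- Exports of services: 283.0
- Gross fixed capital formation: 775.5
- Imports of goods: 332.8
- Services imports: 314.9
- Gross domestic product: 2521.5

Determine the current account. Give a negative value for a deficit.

154.0

Goods balance = 614.7 - 332.8 = 281.9
Services balance = 283.0 - 314.9 = -31.9
Trade balance (goods + services) = 281.9 + (-31.9) = 250.0
Net primary income = 38.3 - 119.8 = -81.5
Net secondary income = -14.5
Current account = 250.0 + (-81.5) + (-14.5) = 154.0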